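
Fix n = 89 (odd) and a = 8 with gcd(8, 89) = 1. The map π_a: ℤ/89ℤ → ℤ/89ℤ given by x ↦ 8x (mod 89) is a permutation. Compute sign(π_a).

+1

Start at x=32: 32 → 78 → 1 → 8 → 64 → 67 → 2 → … (one orbit).
Decompose π into cycles: lengths [11, 11, 11, 11, 11, 11, 11, 11, 1] (9 cycles, including the fixed point 0).
9 cycles on 89: each ℓ→(−1)^(ℓ−1), product (−1)^80 = +1.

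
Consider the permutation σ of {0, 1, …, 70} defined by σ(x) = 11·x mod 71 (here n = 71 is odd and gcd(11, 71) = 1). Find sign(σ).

-1

Trace 14: π^k(14) = [14, 12, 61, 32, 68, 38, 63] for k=0..6.
Decompose π into cycles: lengths [70, 1] (2 cycles, including the fixed point 0).
With 2 cycles on 71 points, sign = (−1)^{71−2} = -1.
Zolotarev: (11|71) = -1, matching the cycle-count sign.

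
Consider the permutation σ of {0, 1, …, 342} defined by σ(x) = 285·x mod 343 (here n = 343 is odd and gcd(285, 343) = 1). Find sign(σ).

Orbit of 250 under x↦285x: [250, 249, 307, 30, 318, 78, 278]… (length divides ord_343(285)).
π_285 has 4 disjoint cycles with lengths [294, 42, 6, 1] on {0,…,342}.
343 − 4 = 339 transpositions; sign(π) = (−1)^339 = -1.

-1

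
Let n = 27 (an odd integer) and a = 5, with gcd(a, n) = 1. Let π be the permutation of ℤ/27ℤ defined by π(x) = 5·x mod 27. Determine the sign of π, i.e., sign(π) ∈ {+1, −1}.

Trace 7: π^k(7) = [7, 8, 13, 11, 1, 5, 25] for k=0..6.
4 cycles of lengths [18, 6, 2, 1].
With 4 cycles on 27 points, sign = (−1)^{27−4} = -1.

-1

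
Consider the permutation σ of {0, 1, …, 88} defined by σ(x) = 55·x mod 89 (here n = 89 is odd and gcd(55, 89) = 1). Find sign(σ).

Orbit of 55 under x↦55x: [55, 88, 34, 1]… (length divides ord_89(55)).
π_55 has 23 disjoint cycles with lengths [4, 4, 4, 4, 4, 4, 4, 4, 4, 4, 4, 4, 4, 4, 4, 4, 4, 4, 4, 4, 4, 4, 1] on {0,…,88}.
89 − 23 = 66 transpositions; sign(π) = (−1)^66 = +1.
The Jacobi symbol (55|89) = +1 (Zolotarev) agrees.

+1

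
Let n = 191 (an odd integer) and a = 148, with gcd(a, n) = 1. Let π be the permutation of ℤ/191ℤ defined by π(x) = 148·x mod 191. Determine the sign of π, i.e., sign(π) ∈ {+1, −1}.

-1

Trace 86: π^k(86) = [86, 122, 102, 7, 81, 146, 25] for k=0..6.
Cycle lengths of π_148 on ℤ/191ℤ: [190, 1]; 2 cycles in total.
2 cycles on 191: each ℓ→(−1)^(ℓ−1), product (−1)^189 = -1.
Check: (148/191) = -1 by Zolotarev.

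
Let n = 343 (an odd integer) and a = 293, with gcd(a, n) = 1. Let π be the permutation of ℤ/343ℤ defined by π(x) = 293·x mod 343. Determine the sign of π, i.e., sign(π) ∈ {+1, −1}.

-1

Start at x=197: 197 → 97 → 295 → 342 → 50 → 244 → 148 → … (one orbit).
46 cycles of lengths [14, 14, 14, 14, 14, 14, 14, 14, 14, 14, 14, 14, 14, 14, 14, 14, 14, 14, 14, 14, 14, 2, 2, 2, 2, 2, 2, 2, 2, 2, 2, 2, 2, 2, 2, 2, 2, 2, 2, 2, 2, 2, 2, 2, 2, 1].
sign(π) = (−1)^{n − #cycles} = (−1)^{343−46} = (−1)^297 = -1.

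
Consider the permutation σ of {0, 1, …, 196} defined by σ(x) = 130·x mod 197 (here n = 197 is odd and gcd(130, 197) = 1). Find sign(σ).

-1

Start at x=50: 50 → 196 → 67 → 42 → 141 → 9 → 185 → … (one orbit).
Decompose π into cycles: lengths [196, 1] (2 cycles, including the fixed point 0).
197 − 2 = 195 transpositions; sign(π) = (−1)^195 = -1.
Zolotarev: (130|197) = -1, matching the cycle-count sign.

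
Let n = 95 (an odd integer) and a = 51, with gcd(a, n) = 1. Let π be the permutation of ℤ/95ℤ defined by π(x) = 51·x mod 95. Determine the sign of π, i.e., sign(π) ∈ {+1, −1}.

-1

Orbit of 61 under x↦51x: [61, 71, 11, 86, 16, 56, 6]… (length divides ord_95(51)).
The orbit structure of x ↦ 51x mod 95: 10 orbits of sizes [18, 18, 18, 18, 18, 1, 1, 1, 1, 1].
Σ(ℓ_i−1) = 95−10 = 85; sign = (−1)^85 = -1.
(51|95)_J = -1 (Zolotarev's lemma cross-check).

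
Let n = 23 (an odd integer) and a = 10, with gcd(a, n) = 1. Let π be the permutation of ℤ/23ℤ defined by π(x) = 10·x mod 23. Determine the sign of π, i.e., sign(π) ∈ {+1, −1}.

Start at x=21: 21 → 3 → 7 → 1 → 10 → 8 → 11 → … (one orbit).
π_10 has 2 disjoint cycles with lengths [22, 1] on {0,…,22}.
23 − 2 = 21 transpositions; sign(π) = (−1)^21 = -1.

-1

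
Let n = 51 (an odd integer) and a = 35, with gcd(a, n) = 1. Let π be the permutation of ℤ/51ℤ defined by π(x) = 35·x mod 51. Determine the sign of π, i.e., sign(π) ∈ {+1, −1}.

-1

Trace 1: π^k(1) = [1, 35] for k=0..1.
34 cycles of lengths [2, 2, 2, 2, 2, 2, 2, 2, 2, 2, 2, 2, 2, 2, 2, 2, 2, 1, 1, 1, 1, 1, 1, 1, 1, 1, 1, 1, 1, 1, 1, 1, 1, 1].
With 34 cycles on 51 points, sign = (−1)^{51−34} = -1.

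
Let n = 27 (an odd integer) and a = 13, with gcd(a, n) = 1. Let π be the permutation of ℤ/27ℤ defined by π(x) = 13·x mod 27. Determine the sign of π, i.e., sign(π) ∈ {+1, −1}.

+1

Orbit of 16 under x↦13x: [16, 19, 4, 25, 1, 13, 7]… (length divides ord_27(13)).
7 cycles of lengths [9, 9, 3, 3, 1, 1, 1].
With 7 cycles on 27 points, sign = (−1)^{27−7} = +1.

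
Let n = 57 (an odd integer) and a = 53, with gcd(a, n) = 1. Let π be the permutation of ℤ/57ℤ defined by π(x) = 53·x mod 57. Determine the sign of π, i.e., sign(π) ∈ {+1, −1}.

+1

Orbit of 32 under x↦53x: [32, 43, 56, 4, 41, 7, 29]… (length divides ord_57(53)).
Cycle type of π: 18×3 + 2 + 1; total 5 cycles.
5 cycles on 57: each ℓ→(−1)^(ℓ−1), product (−1)^52 = +1.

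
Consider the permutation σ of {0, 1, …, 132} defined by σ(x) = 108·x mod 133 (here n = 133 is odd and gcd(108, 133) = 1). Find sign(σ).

Orbit of 64 under x↦108x: [64, 129, 100, 27, 123, 117, 1]… (length divides ord_133(108)).
9 cycles of lengths [18, 18, 18, 18, 18, 18, 18, 6, 1].
133 − 9 = 124 transpositions; sign(π) = (−1)^124 = +1.

+1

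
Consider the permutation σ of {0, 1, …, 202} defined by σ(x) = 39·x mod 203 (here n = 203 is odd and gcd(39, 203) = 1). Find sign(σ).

-1

Orbit of 51 under x↦39x: [51, 162, 25, 163, 64, 60, 107]… (length divides ord_203(39)).
The orbit structure of x ↦ 39x mod 203: 6 orbits of sizes [84, 84, 28, 3, 3, 1].
203 − 6 = 197 transpositions; sign(π) = (−1)^197 = -1.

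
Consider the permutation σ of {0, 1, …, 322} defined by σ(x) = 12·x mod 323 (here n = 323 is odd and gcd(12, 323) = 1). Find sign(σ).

Start at x=65: 65 → 134 → 316 → 239 → 284 → 178 → 198 → … (one orbit).
π_12 has 11 disjoint cycles with lengths [48, 48, 48, 48, 48, 48, 16, 6, 6, 6, 1] on {0,…,322}.
11 cycles on 323: each ℓ→(−1)^(ℓ−1), product (−1)^312 = +1.
The Jacobi symbol (12|323) = +1 (Zolotarev) agrees.

+1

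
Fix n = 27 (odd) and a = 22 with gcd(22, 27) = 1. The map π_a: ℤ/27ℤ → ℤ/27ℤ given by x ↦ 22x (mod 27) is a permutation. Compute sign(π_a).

+1

Start at x=16: 16 → 1 → 22 → 25 → 10 → 4 → 7 → … (one orbit).
Decompose π into cycles: lengths [9, 9, 3, 3, 1, 1, 1] (7 cycles, including the fixed point 0).
7 cycles on 27: each ℓ→(−1)^(ℓ−1), product (−1)^20 = +1.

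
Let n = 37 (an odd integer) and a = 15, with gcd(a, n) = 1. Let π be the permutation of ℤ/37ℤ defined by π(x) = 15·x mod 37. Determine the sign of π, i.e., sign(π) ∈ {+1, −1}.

Trace 20: π^k(20) = [20, 4, 23, 12, 32, 36, 22] for k=0..6.
The orbit structure of x ↦ 15x mod 37: 2 orbits of sizes [36, 1].
Σ(ℓ_i−1) = 37−2 = 35; sign = (−1)^35 = -1.

-1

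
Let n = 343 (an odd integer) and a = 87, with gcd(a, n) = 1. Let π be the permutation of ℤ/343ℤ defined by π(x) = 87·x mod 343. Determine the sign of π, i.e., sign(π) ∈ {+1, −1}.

Start at x=234: 234 → 121 → 237 → 39 → 306 → 211 → 178 → … (one orbit).
Cycle type of π: 294 + 42 + 6 + 1; total 4 cycles.
4 cycles on 343: each ℓ→(−1)^(ℓ−1), product (−1)^339 = -1.
Check: (87/343) = -1 by Zolotarev.

-1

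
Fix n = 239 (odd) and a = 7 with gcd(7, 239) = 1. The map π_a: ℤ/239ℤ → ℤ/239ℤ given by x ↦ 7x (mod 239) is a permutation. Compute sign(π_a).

Trace 55: π^k(55) = [55, 146, 66, 223, 127, 172, 9] for k=0..6.
The orbit structure of x ↦ 7x mod 239: 2 orbits of sizes [238, 1].
n − c = 239 − 2 = 237; sign = (−1)^237 = -1.
(7|239)_J = -1 (Zolotarev's lemma cross-check).

-1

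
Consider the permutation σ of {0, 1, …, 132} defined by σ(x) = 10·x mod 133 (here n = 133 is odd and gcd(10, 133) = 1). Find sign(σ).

+1

Orbit of 33 under x↦10x: [33, 64, 108, 16, 27, 4, 40]… (length divides ord_133(10)).
The orbit structure of x ↦ 10x mod 133: 9 orbits of sizes [18, 18, 18, 18, 18, 18, 18, 6, 1].
Σ(ℓ_i−1) = 133−9 = 124; sign = (−1)^124 = +1.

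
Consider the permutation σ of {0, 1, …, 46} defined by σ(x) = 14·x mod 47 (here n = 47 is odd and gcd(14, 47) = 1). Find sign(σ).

Orbit of 6 under x↦14x: [6, 37, 1, 14, 8, 18, 17]… (length divides ord_47(14)).
3 cycles of lengths [23, 23, 1].
47 − 3 = 44 transpositions; sign(π) = (−1)^44 = +1.

+1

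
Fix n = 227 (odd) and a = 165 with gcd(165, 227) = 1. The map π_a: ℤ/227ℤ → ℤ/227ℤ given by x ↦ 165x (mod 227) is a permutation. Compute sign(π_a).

-1

Start at x=203: 203 → 126 → 133 → 153 → 48 → 202 → 188 → … (one orbit).
Decompose π into cycles: lengths [226, 1] (2 cycles, including the fixed point 0).
With 2 cycles on 227 points, sign = (−1)^{227−2} = -1.
(165|227)_J = -1 (Zolotarev's lemma cross-check).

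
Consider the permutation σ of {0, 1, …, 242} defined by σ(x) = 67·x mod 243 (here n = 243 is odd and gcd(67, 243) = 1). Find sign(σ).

Orbit of 136 under x↦67x: [136, 121, 88, 64, 157, 70, 73]… (length divides ord_243(67)).
The orbit structure of x ↦ 67x mod 243: 11 orbits of sizes [81, 81, 27, 27, 9, 9, 3, 3, 1, 1, 1].
n − c = 243 − 11 = 232; sign = (−1)^232 = +1.
(67|243)_J = +1 (Zolotarev's lemma cross-check).

+1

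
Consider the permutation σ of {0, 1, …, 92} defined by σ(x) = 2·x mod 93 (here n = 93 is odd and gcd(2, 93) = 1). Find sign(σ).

-1

Start at x=64: 64 → 35 → 70 → 47 → 1 → 2 → 4 → … (one orbit).
Cycle type of π: 10×6 + 5×6 + 2 + 1; total 14 cycles.
93 − 14 = 79 transpositions; sign(π) = (−1)^79 = -1.
Zolotarev: (2|93) = -1, matching the cycle-count sign.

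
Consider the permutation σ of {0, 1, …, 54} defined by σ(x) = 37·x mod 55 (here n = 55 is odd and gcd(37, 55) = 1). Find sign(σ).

-1

Trace 34: π^k(34) = [34, 48, 16, 42, 14, 23, 26] for k=0..6.
6 cycles of lengths [20, 20, 5, 5, 4, 1].
55 − 6 = 49 transpositions; sign(π) = (−1)^49 = -1.
(37|55)_J = -1 (Zolotarev's lemma cross-check).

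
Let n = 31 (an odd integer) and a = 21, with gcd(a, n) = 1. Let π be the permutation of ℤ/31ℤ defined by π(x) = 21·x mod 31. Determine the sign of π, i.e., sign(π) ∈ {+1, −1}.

-1

Start at x=12: 12 → 4 → 22 → 28 → 30 → 10 → 24 → … (one orbit).
2 cycles of lengths [30, 1].
With 2 cycles on 31 points, sign = (−1)^{31−2} = -1.
Via Zolotarev, sign(π_{21}) = (21|31) = -1.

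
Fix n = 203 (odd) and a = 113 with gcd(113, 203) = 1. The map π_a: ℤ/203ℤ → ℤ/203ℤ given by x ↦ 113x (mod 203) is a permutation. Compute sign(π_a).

Trace 1: π^k(1) = [1, 113, 183, 176, 197, 134, 120] for k=0..6.
π_113 has 14 disjoint cycles with lengths [28, 28, 28, 28, 28, 28, 28, 1, 1, 1, 1, 1, 1, 1] on {0,…,202}.
With 14 cycles on 203 points, sign = (−1)^{203−14} = -1.
(113|203)_J = -1 (Zolotarev's lemma cross-check).

-1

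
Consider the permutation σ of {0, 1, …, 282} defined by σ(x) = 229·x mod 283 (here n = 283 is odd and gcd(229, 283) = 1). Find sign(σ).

Trace 156: π^k(156) = [156, 66, 115, 16, 268, 244, 125] for k=0..6.
Cycle type of π: 94×3 + 1; total 4 cycles.
283 − 4 = 279 transpositions; sign(π) = (−1)^279 = -1.
The Jacobi symbol (229|283) = -1 (Zolotarev) agrees.

-1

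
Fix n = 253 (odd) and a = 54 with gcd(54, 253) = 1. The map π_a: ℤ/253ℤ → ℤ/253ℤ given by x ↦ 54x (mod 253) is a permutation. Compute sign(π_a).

-1

Trace 164: π^k(164) = [164, 1, 54, 133, 98, 232, 131] for k=0..6.
The orbit structure of x ↦ 54x mod 253: 18 orbits of sizes [22, 22, 22, 22, 22, 22, 22, 22, 22, 22, 11, 11, 2, 2, 2, 2, 2, 1].
Σ(ℓ_i−1) = 253−18 = 235; sign = (−1)^235 = -1.
The Jacobi symbol (54|253) = -1 (Zolotarev) agrees.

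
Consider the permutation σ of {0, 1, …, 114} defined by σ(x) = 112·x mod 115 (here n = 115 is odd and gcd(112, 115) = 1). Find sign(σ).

Orbit of 63 under x↦112x: [63, 41, 107, 24, 43, 101, 42]… (length divides ord_115(112)).
Cycle lengths of π_112 on ℤ/115ℤ: [44, 44, 22, 4, 1]; 5 cycles in total.
n − c = 115 − 5 = 110; sign = (−1)^110 = +1.
(112|115)_J = +1 (Zolotarev's lemma cross-check).

+1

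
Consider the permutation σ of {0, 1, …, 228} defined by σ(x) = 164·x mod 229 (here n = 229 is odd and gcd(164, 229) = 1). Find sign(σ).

-1

Trace 130: π^k(130) = [130, 23, 108, 79, 132, 122, 85] for k=0..6.
π_164 has 2 disjoint cycles with lengths [228, 1] on {0,…,228}.
2 cycles on 229: each ℓ→(−1)^(ℓ−1), product (−1)^227 = -1.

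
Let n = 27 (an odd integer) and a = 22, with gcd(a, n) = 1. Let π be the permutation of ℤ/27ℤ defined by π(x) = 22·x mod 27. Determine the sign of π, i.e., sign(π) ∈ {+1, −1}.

+1

Trace 7: π^k(7) = [7, 19, 13, 16, 1, 22, 25] for k=0..6.
Cycle lengths of π_22 on ℤ/27ℤ: [9, 9, 3, 3, 1, 1, 1]; 7 cycles in total.
Σ(ℓ_i−1) = 27−7 = 20; sign = (−1)^20 = +1.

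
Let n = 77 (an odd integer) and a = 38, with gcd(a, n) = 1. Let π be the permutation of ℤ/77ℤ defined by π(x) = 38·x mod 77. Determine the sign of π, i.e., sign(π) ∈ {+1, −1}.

Orbit of 16 under x↦38x: [16, 69, 4, 75, 1, 38, 58]… (length divides ord_77(38)).
π_38 has 6 disjoint cycles with lengths [30, 30, 6, 5, 5, 1] on {0,…,76}.
With 6 cycles on 77 points, sign = (−1)^{77−6} = -1.
Zolotarev: (38|77) = -1, matching the cycle-count sign.

-1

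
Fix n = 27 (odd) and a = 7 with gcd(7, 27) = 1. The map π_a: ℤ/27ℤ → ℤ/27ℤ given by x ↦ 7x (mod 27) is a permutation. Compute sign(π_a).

Trace 22: π^k(22) = [22, 19, 25, 13, 10, 16, 4] for k=0..6.
7 cycles of lengths [9, 9, 3, 3, 1, 1, 1].
7 cycles on 27: each ℓ→(−1)^(ℓ−1), product (−1)^20 = +1.

+1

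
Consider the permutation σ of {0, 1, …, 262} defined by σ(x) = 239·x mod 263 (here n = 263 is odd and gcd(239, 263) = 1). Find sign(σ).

-1

Start at x=120: 120 → 13 → 214 → 124 → 180 → 151 → 58 → … (one orbit).
Cycle type of π: 262 + 1; total 2 cycles.
263 − 2 = 261 transpositions; sign(π) = (−1)^261 = -1.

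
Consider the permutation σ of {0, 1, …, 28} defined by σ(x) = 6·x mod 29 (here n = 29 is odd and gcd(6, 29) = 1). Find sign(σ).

Trace 6: π^k(6) = [6, 7, 13, 20, 4, 24, 28] for k=0..6.
The orbit structure of x ↦ 6x mod 29: 3 orbits of sizes [14, 14, 1].
29 − 3 = 26 transpositions; sign(π) = (−1)^26 = +1.

+1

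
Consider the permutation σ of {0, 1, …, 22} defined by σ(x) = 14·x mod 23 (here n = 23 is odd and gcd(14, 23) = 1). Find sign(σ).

-1

Orbit of 9 under x↦14x: [9, 11, 16, 17, 8, 20, 4]… (length divides ord_23(14)).
π_14 has 2 disjoint cycles with lengths [22, 1] on {0,…,22}.
23 − 2 = 21 transpositions; sign(π) = (−1)^21 = -1.
Zolotarev: (14|23) = -1, matching the cycle-count sign.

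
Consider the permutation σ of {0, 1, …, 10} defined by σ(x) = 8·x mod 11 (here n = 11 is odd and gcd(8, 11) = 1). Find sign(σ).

-1

Start at x=10: 10 → 3 → 2 → 5 → 7 → 1 → 8 → … (one orbit).
2 cycles of lengths [10, 1].
With 2 cycles on 11 points, sign = (−1)^{11−2} = -1.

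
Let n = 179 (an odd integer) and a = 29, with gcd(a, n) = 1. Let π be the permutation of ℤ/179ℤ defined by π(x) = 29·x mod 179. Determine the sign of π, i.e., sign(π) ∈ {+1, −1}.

+1

Trace 81: π^k(81) = [81, 22, 101, 65, 95, 70, 61] for k=0..6.
π_29 has 3 disjoint cycles with lengths [89, 89, 1] on {0,…,178}.
Σ(ℓ_i−1) = 179−3 = 176; sign = (−1)^176 = +1.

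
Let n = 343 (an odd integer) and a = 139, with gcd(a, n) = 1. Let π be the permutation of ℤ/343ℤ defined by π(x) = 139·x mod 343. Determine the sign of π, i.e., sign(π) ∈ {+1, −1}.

Start at x=71: 71 → 265 → 134 → 104 → 50 → 90 → 162 → … (one orbit).
10 cycles of lengths [98, 98, 98, 14, 14, 14, 2, 2, 2, 1].
Σ(ℓ_i−1) = 343−10 = 333; sign = (−1)^333 = -1.
Via Zolotarev, sign(π_{139}) = (139|343) = -1.

-1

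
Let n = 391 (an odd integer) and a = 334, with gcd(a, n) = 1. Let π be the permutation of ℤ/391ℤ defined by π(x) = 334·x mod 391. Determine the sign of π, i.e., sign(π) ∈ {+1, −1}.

-1

Orbit of 96 under x↦334x: [96, 2, 277, 242, 282, 348, 105]… (length divides ord_391(334)).
6 cycles of lengths [176, 176, 16, 11, 11, 1].
Σ(ℓ_i−1) = 391−6 = 385; sign = (−1)^385 = -1.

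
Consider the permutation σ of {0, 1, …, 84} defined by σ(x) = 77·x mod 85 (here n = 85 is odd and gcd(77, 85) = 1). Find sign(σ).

Trace 42: π^k(42) = [42, 4, 53, 1, 77, 64, 83] for k=0..6.
12 cycles of lengths [8, 8, 8, 8, 8, 8, 8, 8, 8, 8, 4, 1].
Σ(ℓ_i−1) = 85−12 = 73; sign = (−1)^73 = -1.
Zolotarev: (77|85) = -1, matching the cycle-count sign.

-1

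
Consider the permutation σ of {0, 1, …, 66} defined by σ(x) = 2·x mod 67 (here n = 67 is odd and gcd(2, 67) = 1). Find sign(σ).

-1

Start at x=64: 64 → 61 → 55 → 43 → 19 → 38 → 9 → … (one orbit).
The orbit structure of x ↦ 2x mod 67: 2 orbits of sizes [66, 1].
67 − 2 = 65 transpositions; sign(π) = (−1)^65 = -1.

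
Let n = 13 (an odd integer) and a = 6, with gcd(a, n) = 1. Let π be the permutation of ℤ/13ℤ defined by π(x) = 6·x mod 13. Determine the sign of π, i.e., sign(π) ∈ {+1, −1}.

Start at x=3: 3 → 5 → 4 → 11 → 1 → 6 → 10 → … (one orbit).
2 cycles of lengths [12, 1].
With 2 cycles on 13 points, sign = (−1)^{13−2} = -1.

-1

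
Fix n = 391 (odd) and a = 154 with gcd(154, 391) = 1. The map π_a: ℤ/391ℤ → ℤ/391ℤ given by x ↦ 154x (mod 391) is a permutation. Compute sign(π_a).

Start at x=18: 18 → 35 → 307 → 358 → 1 → 154 → 256 → … (one orbit).
51 cycles of lengths [11, 11, 11, 11, 11, 11, 11, 11, 11, 11, 11, 11, 11, 11, 11, 11, 11, 11, 11, 11, 11, 11, 11, 11, 11, 11, 11, 11, 11, 11, 11, 11, 11, 11, 1, 1, 1, 1, 1, 1, 1, 1, 1, 1, 1, 1, 1, 1, 1, 1, 1].
391 − 51 = 340 transpositions; sign(π) = (−1)^340 = +1.
The Jacobi symbol (154|391) = +1 (Zolotarev) agrees.

+1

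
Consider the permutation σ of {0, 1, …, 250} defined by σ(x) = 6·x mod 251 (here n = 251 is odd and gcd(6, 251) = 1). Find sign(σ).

Start at x=107: 107 → 140 → 87 → 20 → 120 → 218 → 53 → … (one orbit).
Decompose π into cycles: lengths [250, 1] (2 cycles, including the fixed point 0).
n − c = 251 − 2 = 249; sign = (−1)^249 = -1.
The Jacobi symbol (6|251) = -1 (Zolotarev) agrees.

-1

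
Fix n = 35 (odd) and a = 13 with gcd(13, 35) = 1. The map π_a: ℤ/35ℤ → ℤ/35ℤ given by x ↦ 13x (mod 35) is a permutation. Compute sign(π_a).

Trace 27: π^k(27) = [27, 1, 13, 29] for k=0..3.
Cycle type of π: 4×7 + 2×3 + 1; total 11 cycles.
11 cycles on 35: each ℓ→(−1)^(ℓ−1), product (−1)^24 = +1.

+1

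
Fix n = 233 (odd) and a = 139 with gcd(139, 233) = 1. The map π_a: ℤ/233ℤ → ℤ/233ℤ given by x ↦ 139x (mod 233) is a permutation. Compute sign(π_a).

Trace 137: π^k(137) = [137, 170, 97, 202, 118, 92, 206] for k=0..6.
π_139 has 2 disjoint cycles with lengths [232, 1] on {0,…,232}.
sign(π) = (−1)^{n − #cycles} = (−1)^{233−2} = (−1)^231 = -1.
Via Zolotarev, sign(π_{139}) = (139|233) = -1.

-1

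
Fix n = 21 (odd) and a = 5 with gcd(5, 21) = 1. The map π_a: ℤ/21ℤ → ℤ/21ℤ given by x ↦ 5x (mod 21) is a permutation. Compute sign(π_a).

Start at x=1: 1 → 5 → 4 → 20 → 16 → 17 → 1 (one orbit).
π_5 has 5 disjoint cycles with lengths [6, 6, 6, 2, 1] on {0,…,20}.
sign(π) = (−1)^{n − #cycles} = (−1)^{21−5} = (−1)^16 = +1.
The Jacobi symbol (5|21) = +1 (Zolotarev) agrees.

+1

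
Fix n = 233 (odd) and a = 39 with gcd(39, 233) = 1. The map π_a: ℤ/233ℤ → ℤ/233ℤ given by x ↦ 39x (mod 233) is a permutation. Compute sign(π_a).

-1

Trace 92: π^k(92) = [92, 93, 132, 22, 159, 143, 218] for k=0..6.
Cycle type of π: 232 + 1; total 2 cycles.
Σ(ℓ_i−1) = 233−2 = 231; sign = (−1)^231 = -1.
(39|233)_J = -1 (Zolotarev's lemma cross-check).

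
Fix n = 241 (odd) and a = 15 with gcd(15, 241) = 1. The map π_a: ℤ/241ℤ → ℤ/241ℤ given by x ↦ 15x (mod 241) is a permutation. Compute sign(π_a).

+1

Trace 1: π^k(1) = [1, 15, 225] for k=0..2.
81 cycles of lengths [3, 3, 3, 3, 3, 3, 3, 3, 3, 3, 3, 3, 3, 3, 3, 3, 3, 3, 3, 3, 3, 3, 3, 3, 3, 3, 3, 3, 3, 3, 3, 3, 3, 3, 3, 3, 3, 3, 3, 3, 3, 3, 3, 3, 3, 3, 3, 3, 3, 3, 3, 3, 3, 3, 3, 3, 3, 3, 3, 3, 3, 3, 3, 3, 3, 3, 3, 3, 3, 3, 3, 3, 3, 3, 3, 3, 3, 3, 3, 3, 1].
241 − 81 = 160 transpositions; sign(π) = (−1)^160 = +1.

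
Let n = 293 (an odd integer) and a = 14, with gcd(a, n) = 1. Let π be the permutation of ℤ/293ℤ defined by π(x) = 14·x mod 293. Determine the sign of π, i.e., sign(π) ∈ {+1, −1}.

+1

Orbit of 33 under x↦14x: [33, 169, 22, 15, 210, 10, 140]… (length divides ord_293(14)).
π_14 has 3 disjoint cycles with lengths [146, 146, 1] on {0,…,292}.
Σ(ℓ_i−1) = 293−3 = 290; sign = (−1)^290 = +1.
Check: (14/293) = +1 by Zolotarev.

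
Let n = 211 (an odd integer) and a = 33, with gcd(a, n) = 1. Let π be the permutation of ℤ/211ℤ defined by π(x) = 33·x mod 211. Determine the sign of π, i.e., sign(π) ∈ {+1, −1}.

Trace 14: π^k(14) = [14, 40, 54, 94, 148, 31, 179] for k=0..6.
Cycle type of π: 42×5 + 1; total 6 cycles.
With 6 cycles on 211 points, sign = (−1)^{211−6} = -1.
Via Zolotarev, sign(π_{33}) = (33|211) = -1.

-1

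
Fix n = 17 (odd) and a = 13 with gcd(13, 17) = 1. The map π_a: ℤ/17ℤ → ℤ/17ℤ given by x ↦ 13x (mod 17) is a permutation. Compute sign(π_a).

+1

Orbit of 13 under x↦13x: [13, 16, 4, 1]… (length divides ord_17(13)).
π_13 has 5 disjoint cycles with lengths [4, 4, 4, 4, 1] on {0,…,16}.
5 cycles on 17: each ℓ→(−1)^(ℓ−1), product (−1)^12 = +1.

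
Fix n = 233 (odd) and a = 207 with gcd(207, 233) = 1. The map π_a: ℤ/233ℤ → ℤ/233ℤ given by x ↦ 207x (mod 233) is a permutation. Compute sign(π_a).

Orbit of 157 under x↦207x: [157, 112, 117, 220, 105, 66, 148]… (length divides ord_233(207)).
Cycle type of π: 116×2 + 1; total 3 cycles.
233 − 3 = 230 transpositions; sign(π) = (−1)^230 = +1.

+1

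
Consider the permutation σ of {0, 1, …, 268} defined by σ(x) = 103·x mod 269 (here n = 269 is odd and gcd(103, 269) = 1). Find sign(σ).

Orbit of 120 under x↦103x: [120, 255, 172, 231, 121, 89, 21]… (length divides ord_269(103)).
Cycle lengths of π_103 on ℤ/269ℤ: [134, 134, 1]; 3 cycles in total.
3 cycles on 269: each ℓ→(−1)^(ℓ−1), product (−1)^266 = +1.
Via Zolotarev, sign(π_{103}) = (103|269) = +1.

+1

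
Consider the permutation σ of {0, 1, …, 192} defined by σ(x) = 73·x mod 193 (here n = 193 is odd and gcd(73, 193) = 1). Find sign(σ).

-1

Trace 158: π^k(158) = [158, 147, 116, 169, 178, 63, 160] for k=0..6.
Cycle type of π: 192 + 1; total 2 cycles.
Σ(ℓ_i−1) = 193−2 = 191; sign = (−1)^191 = -1.
(73|193)_J = -1 (Zolotarev's lemma cross-check).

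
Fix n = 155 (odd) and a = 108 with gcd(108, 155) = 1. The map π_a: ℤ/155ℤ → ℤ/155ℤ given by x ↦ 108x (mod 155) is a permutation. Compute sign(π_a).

+1

Trace 58: π^k(58) = [58, 64, 92, 16, 23, 4, 122] for k=0..6.
Cycle type of π: 20×6 + 10×3 + 4 + 1; total 11 cycles.
With 11 cycles on 155 points, sign = (−1)^{155−11} = +1.
Via Zolotarev, sign(π_{108}) = (108|155) = +1.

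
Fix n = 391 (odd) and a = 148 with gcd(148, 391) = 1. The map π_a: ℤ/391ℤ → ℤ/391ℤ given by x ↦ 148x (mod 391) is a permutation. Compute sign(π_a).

+1

Orbit of 49 under x↦148x: [49, 214, 1, 148, 8, 11, 64]… (length divides ord_391(148)).
The orbit structure of x ↦ 148x mod 391: 5 orbits of sizes [176, 176, 22, 16, 1].
n − c = 391 − 5 = 386; sign = (−1)^386 = +1.
Zolotarev: (148|391) = +1, matching the cycle-count sign.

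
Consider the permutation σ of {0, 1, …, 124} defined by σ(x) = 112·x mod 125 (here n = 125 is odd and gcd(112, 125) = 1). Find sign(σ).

Orbit of 123 under x↦112x: [123, 26, 37, 19, 3, 86, 7]… (length divides ord_125(112)).
Decompose π into cycles: lengths [100, 20, 4, 1] (4 cycles, including the fixed point 0).
sign(π) = (−1)^{n − #cycles} = (−1)^{125−4} = (−1)^121 = -1.

-1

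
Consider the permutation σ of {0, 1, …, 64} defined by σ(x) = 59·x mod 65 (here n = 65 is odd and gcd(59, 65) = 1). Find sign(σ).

-1

Start at x=59: 59 → 36 → 44 → 61 → 24 → 51 → 19 → … (one orbit).
Cycle lengths of π_59 on ℤ/65ℤ: [12, 12, 12, 12, 12, 2, 2, 1]; 8 cycles in total.
8 cycles on 65: each ℓ→(−1)^(ℓ−1), product (−1)^57 = -1.
Check: (59/65) = -1 by Zolotarev.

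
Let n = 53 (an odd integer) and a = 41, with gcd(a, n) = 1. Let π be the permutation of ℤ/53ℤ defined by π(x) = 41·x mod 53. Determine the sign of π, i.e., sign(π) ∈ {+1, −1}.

-1

Orbit of 34 under x↦41x: [34, 16, 20, 25, 18, 49, 48]… (length divides ord_53(41)).
π_41 has 2 disjoint cycles with lengths [52, 1] on {0,…,52}.
sign(π) = (−1)^{n − #cycles} = (−1)^{53−2} = (−1)^51 = -1.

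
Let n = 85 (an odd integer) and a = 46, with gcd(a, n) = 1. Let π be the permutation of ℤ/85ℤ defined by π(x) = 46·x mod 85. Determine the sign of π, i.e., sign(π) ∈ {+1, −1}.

Start at x=31: 31 → 66 → 61 → 1 → 46 → 76 → 11 → … (one orbit).
Cycle type of π: 16×5 + 1×5; total 10 cycles.
With 10 cycles on 85 points, sign = (−1)^{85−10} = -1.

-1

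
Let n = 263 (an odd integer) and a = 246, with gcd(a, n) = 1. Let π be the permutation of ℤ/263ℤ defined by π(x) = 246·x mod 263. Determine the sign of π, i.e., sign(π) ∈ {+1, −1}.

Orbit of 136 under x↦246x: [136, 55, 117, 115, 149, 97, 192]… (length divides ord_263(246)).
π_246 has 2 disjoint cycles with lengths [262, 1] on {0,…,262}.
Σ(ℓ_i−1) = 263−2 = 261; sign = (−1)^261 = -1.
The Jacobi symbol (246|263) = -1 (Zolotarev) agrees.

-1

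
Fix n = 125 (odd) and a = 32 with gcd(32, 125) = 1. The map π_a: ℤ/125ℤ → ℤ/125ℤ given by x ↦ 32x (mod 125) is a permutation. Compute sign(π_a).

Trace 93: π^k(93) = [93, 101, 107, 49, 68, 51, 7] for k=0..6.
Cycle type of π: 20×5 + 4×6 + 1; total 12 cycles.
sign(π) = (−1)^{n − #cycles} = (−1)^{125−12} = (−1)^113 = -1.
Via Zolotarev, sign(π_{32}) = (32|125) = -1.

-1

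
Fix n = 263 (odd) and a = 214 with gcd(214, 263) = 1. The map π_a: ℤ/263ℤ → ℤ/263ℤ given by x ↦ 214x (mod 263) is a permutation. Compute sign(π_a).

-1

Orbit of 146 under x↦214x: [146, 210, 230, 39, 193, 11, 250]… (length divides ord_263(214)).
Decompose π into cycles: lengths [262, 1] (2 cycles, including the fixed point 0).
With 2 cycles on 263 points, sign = (−1)^{263−2} = -1.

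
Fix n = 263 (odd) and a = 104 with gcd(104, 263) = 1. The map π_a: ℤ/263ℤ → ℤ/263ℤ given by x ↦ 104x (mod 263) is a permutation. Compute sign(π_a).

Trace 16: π^k(16) = [16, 86, 2, 208, 66, 26, 74] for k=0..6.
Cycle lengths of π_104 on ℤ/263ℤ: [131, 131, 1]; 3 cycles in total.
Σ(ℓ_i−1) = 263−3 = 260; sign = (−1)^260 = +1.
Zolotarev: (104|263) = +1, matching the cycle-count sign.

+1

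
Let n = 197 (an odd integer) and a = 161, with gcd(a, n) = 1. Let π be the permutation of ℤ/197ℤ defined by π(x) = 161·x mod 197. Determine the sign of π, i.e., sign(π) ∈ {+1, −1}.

Trace 83: π^k(83) = [83, 164, 6, 178, 93, 1, 161] for k=0..6.
Cycle type of π: 14×14 + 1; total 15 cycles.
sign(π) = (−1)^{n − #cycles} = (−1)^{197−15} = (−1)^182 = +1.
(161|197)_J = +1 (Zolotarev's lemma cross-check).

+1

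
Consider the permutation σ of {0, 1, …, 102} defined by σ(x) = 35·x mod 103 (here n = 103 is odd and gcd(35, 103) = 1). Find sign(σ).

Trace 101: π^k(101) = [101, 33, 22, 49, 67, 79, 87] for k=0..6.
2 cycles of lengths [102, 1].
sign(π) = (−1)^{n − #cycles} = (−1)^{103−2} = (−1)^101 = -1.

-1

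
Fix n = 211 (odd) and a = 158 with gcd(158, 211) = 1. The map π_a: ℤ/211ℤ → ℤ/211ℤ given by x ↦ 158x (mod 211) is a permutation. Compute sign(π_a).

-1

Orbit of 1 under x↦158x: [1, 158, 66, 89, 136, 177, 114]… (length divides ord_211(158)).
π_158 has 2 disjoint cycles with lengths [210, 1] on {0,…,210}.
sign(π) = (−1)^{n − #cycles} = (−1)^{211−2} = (−1)^209 = -1.
Via Zolotarev, sign(π_{158}) = (158|211) = -1.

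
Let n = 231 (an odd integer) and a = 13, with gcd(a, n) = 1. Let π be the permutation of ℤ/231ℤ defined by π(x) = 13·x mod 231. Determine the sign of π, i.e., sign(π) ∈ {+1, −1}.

Orbit of 169 under x↦13x: [169, 118, 148, 76, 64, 139, 190]… (length divides ord_231(13)).
Cycle type of π: 10×21 + 2×9 + 1×3; total 33 cycles.
n − c = 231 − 33 = 198; sign = (−1)^198 = +1.
Zolotarev: (13|231) = +1, matching the cycle-count sign.

+1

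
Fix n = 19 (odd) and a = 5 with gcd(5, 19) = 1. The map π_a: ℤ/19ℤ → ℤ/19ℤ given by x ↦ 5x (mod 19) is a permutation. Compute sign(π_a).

Orbit of 7 under x↦5x: [7, 16, 4, 1, 5, 6, 11]… (length divides ord_19(5)).
3 cycles of lengths [9, 9, 1].
19 − 3 = 16 transpositions; sign(π) = (−1)^16 = +1.
(5|19)_J = +1 (Zolotarev's lemma cross-check).

+1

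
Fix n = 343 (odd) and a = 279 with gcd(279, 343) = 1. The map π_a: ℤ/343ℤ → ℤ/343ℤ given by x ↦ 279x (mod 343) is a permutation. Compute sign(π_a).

-1

Orbit of 83 under x↦279x: [83, 176, 55, 253, 272, 85, 48]… (length divides ord_343(279)).
10 cycles of lengths [98, 98, 98, 14, 14, 14, 2, 2, 2, 1].
sign(π) = (−1)^{n − #cycles} = (−1)^{343−10} = (−1)^333 = -1.
(279|343)_J = -1 (Zolotarev's lemma cross-check).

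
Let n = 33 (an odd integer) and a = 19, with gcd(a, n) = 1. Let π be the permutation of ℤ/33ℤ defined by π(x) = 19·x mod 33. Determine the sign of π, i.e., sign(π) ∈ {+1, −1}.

Trace 1: π^k(1) = [1, 19, 31, 28, 4, 10, 25] for k=0..6.
Decompose π into cycles: lengths [10, 10, 10, 1, 1, 1] (6 cycles, including the fixed point 0).
With 6 cycles on 33 points, sign = (−1)^{33−6} = -1.

-1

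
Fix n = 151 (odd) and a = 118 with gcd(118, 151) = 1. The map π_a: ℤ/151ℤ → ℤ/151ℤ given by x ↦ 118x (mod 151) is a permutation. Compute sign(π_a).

Trace 32: π^k(32) = [32, 1, 118] for k=0..2.
Cycle lengths of π_118 on ℤ/151ℤ: [3, 3, 3, 3, 3, 3, 3, 3, 3, 3, 3, 3, 3, 3, 3, 3, 3, 3, 3, 3, 3, 3, 3, 3, 3, 3, 3, 3, 3, 3, 3, 3, 3, 3, 3, 3, 3, 3, 3, 3, 3, 3, 3, 3, 3, 3, 3, 3, 3, 3, 1]; 51 cycles in total.
51 cycles on 151: each ℓ→(−1)^(ℓ−1), product (−1)^100 = +1.
Via Zolotarev, sign(π_{118}) = (118|151) = +1.

+1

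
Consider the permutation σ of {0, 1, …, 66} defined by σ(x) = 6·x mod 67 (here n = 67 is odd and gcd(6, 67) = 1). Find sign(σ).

+1

Trace 40: π^k(40) = [40, 39, 33, 64, 49, 26, 22] for k=0..6.
The orbit structure of x ↦ 6x mod 67: 3 orbits of sizes [33, 33, 1].
n − c = 67 − 3 = 64; sign = (−1)^64 = +1.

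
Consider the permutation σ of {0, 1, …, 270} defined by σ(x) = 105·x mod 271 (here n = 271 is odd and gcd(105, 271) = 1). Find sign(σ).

Start at x=270: 270 → 166 → 86 → 87 → 192 → 106 → 19 → … (one orbit).
4 cycles of lengths [90, 90, 90, 1].
271 − 4 = 267 transpositions; sign(π) = (−1)^267 = -1.

-1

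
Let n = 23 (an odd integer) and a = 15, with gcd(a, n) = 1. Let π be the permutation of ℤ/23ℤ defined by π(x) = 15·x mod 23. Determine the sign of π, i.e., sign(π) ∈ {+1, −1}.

-1

Orbit of 6 under x↦15x: [6, 21, 16, 10, 12, 19, 9]… (length divides ord_23(15)).
The orbit structure of x ↦ 15x mod 23: 2 orbits of sizes [22, 1].
Σ(ℓ_i−1) = 23−2 = 21; sign = (−1)^21 = -1.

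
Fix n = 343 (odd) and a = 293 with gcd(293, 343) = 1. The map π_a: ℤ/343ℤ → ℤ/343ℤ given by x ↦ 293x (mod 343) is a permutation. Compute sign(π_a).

Orbit of 97 under x↦293x: [97, 295, 342, 50, 244, 148, 146]… (length divides ord_343(293)).
Cycle lengths of π_293 on ℤ/343ℤ: [14, 14, 14, 14, 14, 14, 14, 14, 14, 14, 14, 14, 14, 14, 14, 14, 14, 14, 14, 14, 14, 2, 2, 2, 2, 2, 2, 2, 2, 2, 2, 2, 2, 2, 2, 2, 2, 2, 2, 2, 2, 2, 2, 2, 2, 1]; 46 cycles in total.
Σ(ℓ_i−1) = 343−46 = 297; sign = (−1)^297 = -1.

-1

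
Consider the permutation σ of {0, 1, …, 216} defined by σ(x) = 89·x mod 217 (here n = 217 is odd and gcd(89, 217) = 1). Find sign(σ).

+1

Start at x=216: 216 → 128 → 108 → 64 → 54 → 32 → 27 → … (one orbit).
Decompose π into cycles: lengths [30, 30, 30, 30, 30, 30, 10, 10, 10, 6, 1] (11 cycles, including the fixed point 0).
n − c = 217 − 11 = 206; sign = (−1)^206 = +1.
Via Zolotarev, sign(π_{89}) = (89|217) = +1.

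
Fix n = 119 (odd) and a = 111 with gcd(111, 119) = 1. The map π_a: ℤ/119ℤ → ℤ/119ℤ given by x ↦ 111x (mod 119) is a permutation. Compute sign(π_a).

Start at x=104: 104 → 1 → 111 → 64 → 83 → 50 → 76 → … (one orbit).
Cycle type of π: 8×14 + 2×3 + 1; total 18 cycles.
Σ(ℓ_i−1) = 119−18 = 101; sign = (−1)^101 = -1.
Check: (111/119) = -1 by Zolotarev.

-1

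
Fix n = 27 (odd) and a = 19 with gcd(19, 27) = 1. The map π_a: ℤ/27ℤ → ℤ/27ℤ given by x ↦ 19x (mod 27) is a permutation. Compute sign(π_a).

Trace 10: π^k(10) = [10, 1, 19] for k=0..2.
Decompose π into cycles: lengths [3, 3, 3, 3, 3, 3, 1, 1, 1, 1, 1, 1, 1, 1, 1] (15 cycles, including the fixed point 0).
15 cycles on 27: each ℓ→(−1)^(ℓ−1), product (−1)^12 = +1.

+1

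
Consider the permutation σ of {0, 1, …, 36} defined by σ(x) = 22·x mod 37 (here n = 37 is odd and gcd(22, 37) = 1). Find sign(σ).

-1

Orbit of 19 under x↦22x: [19, 11, 20, 33, 23, 25, 32]… (length divides ord_37(22)).
2 cycles of lengths [36, 1].
sign(π) = (−1)^{n − #cycles} = (−1)^{37−2} = (−1)^35 = -1.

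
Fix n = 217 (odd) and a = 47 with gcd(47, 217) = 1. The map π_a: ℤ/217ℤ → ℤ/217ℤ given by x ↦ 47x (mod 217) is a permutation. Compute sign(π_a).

-1

Start at x=4: 4 → 188 → 156 → 171 → 8 → 159 → 95 → … (one orbit).
π_47 has 14 disjoint cycles with lengths [30, 30, 30, 30, 30, 30, 6, 5, 5, 5, 5, 5, 5, 1] on {0,…,216}.
sign(π) = (−1)^{n − #cycles} = (−1)^{217−14} = (−1)^203 = -1.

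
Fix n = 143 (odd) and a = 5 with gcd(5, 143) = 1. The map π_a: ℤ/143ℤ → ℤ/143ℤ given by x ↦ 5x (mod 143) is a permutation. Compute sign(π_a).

-1

Trace 31: π^k(31) = [31, 12, 60, 14, 70, 64, 34] for k=0..6.
Cycle type of π: 20×6 + 5×2 + 4×3 + 1; total 12 cycles.
Σ(ℓ_i−1) = 143−12 = 131; sign = (−1)^131 = -1.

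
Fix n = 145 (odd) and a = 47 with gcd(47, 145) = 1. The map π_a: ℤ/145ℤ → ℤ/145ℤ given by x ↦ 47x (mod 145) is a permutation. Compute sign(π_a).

+1

Orbit of 34 under x↦47x: [34, 3, 141, 102, 9, 133, 16]… (length divides ord_145(47)).
7 cycles of lengths [28, 28, 28, 28, 28, 4, 1].
7 cycles on 145: each ℓ→(−1)^(ℓ−1), product (−1)^138 = +1.
The Jacobi symbol (47|145) = +1 (Zolotarev) agrees.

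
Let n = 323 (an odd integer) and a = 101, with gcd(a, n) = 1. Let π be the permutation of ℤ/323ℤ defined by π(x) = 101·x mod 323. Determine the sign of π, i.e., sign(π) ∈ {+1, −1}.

+1

Orbit of 169 under x↦101x: [169, 273, 118, 290, 220, 256, 16]… (length divides ord_323(101)).
π_101 has 27 disjoint cycles with lengths [18, 18, 18, 18, 18, 18, 18, 18, 18, 18, 18, 18, 18, 18, 18, 18, 9, 9, 2, 2, 2, 2, 2, 2, 2, 2, 1] on {0,…,322}.
Σ(ℓ_i−1) = 323−27 = 296; sign = (−1)^296 = +1.
(101|323)_J = +1 (Zolotarev's lemma cross-check).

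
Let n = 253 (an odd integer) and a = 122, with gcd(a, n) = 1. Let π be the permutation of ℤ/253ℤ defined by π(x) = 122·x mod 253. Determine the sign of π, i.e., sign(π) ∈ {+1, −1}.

-1

Trace 122: π^k(122) = [122, 210, 67, 78, 155, 188, 166] for k=0..6.
Decompose π into cycles: lengths [22, 22, 22, 22, 22, 22, 22, 22, 22, 22, 22, 1, 1, 1, 1, 1, 1, 1, 1, 1, 1, 1] (22 cycles, including the fixed point 0).
Σ(ℓ_i−1) = 253−22 = 231; sign = (−1)^231 = -1.
The Jacobi symbol (122|253) = -1 (Zolotarev) agrees.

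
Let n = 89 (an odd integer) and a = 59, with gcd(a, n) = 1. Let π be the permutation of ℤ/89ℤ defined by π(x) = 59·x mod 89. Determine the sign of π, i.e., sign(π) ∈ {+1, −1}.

Start at x=80: 80 → 3 → 88 → 30 → 79 → 33 → 78 → … (one orbit).
Cycle type of π: 88 + 1; total 2 cycles.
Σ(ℓ_i−1) = 89−2 = 87; sign = (−1)^87 = -1.

-1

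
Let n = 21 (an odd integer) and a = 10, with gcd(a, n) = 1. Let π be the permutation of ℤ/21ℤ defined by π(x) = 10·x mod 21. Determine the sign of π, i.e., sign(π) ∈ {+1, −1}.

-1

Orbit of 4 under x↦10x: [4, 19, 1, 10, 16, 13]… (length divides ord_21(10)).
The orbit structure of x ↦ 10x mod 21: 6 orbits of sizes [6, 6, 6, 1, 1, 1].
21 − 6 = 15 transpositions; sign(π) = (−1)^15 = -1.
The Jacobi symbol (10|21) = -1 (Zolotarev) agrees.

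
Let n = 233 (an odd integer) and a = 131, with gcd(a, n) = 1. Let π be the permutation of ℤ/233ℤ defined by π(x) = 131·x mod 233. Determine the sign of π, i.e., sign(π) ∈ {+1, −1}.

+1

Orbit of 157 under x↦131x: [157, 63, 98, 23, 217, 1, 131]… (length divides ord_233(131)).
π_131 has 5 disjoint cycles with lengths [58, 58, 58, 58, 1] on {0,…,232}.
sign(π) = (−1)^{n − #cycles} = (−1)^{233−5} = (−1)^228 = +1.
Zolotarev: (131|233) = +1, matching the cycle-count sign.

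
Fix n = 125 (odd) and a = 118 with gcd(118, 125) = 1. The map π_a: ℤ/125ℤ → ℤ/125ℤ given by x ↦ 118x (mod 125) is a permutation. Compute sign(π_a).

Start at x=107: 107 → 1 → 118 → 49 → 32 → 26 → 68 → … (one orbit).
Cycle lengths of π_118 on ℤ/125ℤ: [20, 20, 20, 20, 20, 4, 4, 4, 4, 4, 4, 1]; 12 cycles in total.
With 12 cycles on 125 points, sign = (−1)^{125−12} = -1.
Check: (118/125) = -1 by Zolotarev.

-1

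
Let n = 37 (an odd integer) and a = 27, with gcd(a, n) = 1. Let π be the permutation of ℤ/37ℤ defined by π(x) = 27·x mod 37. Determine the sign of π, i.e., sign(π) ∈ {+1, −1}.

+1

Start at x=10: 10 → 11 → 1 → 27 → 26 → 36 → 10 (one orbit).
π_27 has 7 disjoint cycles with lengths [6, 6, 6, 6, 6, 6, 1] on {0,…,36}.
7 cycles on 37: each ℓ→(−1)^(ℓ−1), product (−1)^30 = +1.
Via Zolotarev, sign(π_{27}) = (27|37) = +1.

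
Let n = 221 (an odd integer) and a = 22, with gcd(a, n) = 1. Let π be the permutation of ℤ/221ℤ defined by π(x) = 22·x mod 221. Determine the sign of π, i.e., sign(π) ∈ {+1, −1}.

-1

Start at x=81: 81 → 14 → 87 → 146 → 118 → 165 → 94 → … (one orbit).
Cycle lengths of π_22 on ℤ/221ℤ: [48, 48, 48, 48, 16, 3, 3, 3, 3, 1]; 10 cycles in total.
n − c = 221 − 10 = 211; sign = (−1)^211 = -1.
The Jacobi symbol (22|221) = -1 (Zolotarev) agrees.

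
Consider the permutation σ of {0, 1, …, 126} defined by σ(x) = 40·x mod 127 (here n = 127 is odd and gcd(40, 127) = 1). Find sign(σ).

Orbit of 16 under x↦40x: [16, 5, 73, 126, 87, 51, 8]… (length divides ord_127(40)).
Cycle type of π: 42×3 + 1; total 4 cycles.
With 4 cycles on 127 points, sign = (−1)^{127−4} = -1.

-1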